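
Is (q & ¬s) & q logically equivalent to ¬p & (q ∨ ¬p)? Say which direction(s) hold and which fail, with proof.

Neither direction holds.

Forward direction. This fails. Under p = T, q = T, s = F, the left side is true but the right side is false.

Converse. This fails. Under p = F, q = F, s = F, the left side is false but the right side is true.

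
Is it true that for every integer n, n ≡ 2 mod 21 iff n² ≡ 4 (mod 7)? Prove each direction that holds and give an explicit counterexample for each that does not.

Only the forward direction holds.

(⇒) Suppose n ≡ 2 (mod 21). Then n² ≡ 2² = 4 (mod 21), and since 7 ∣ 21, also n² ≡ 4 (mod 7).

(⇐) This fails: take n = 5. Then 5² = 25 ≡ 4 (mod 7), yet 5 ≡ 5 (mod 21), not 2.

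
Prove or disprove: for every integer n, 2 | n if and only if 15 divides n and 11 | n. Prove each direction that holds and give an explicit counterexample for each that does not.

[⇒] This fails: take n = 2. Certainly 2 ∣ 2, but 15 ∤ 2.

[⇐] This fails: take n = 165. Both 15 ∣ 165 and 11 ∣ 165, yet 165 is not a multiple of 2 (since 165 = 82·2 + 1), so 2 ∤ 165.

Neither direction holds.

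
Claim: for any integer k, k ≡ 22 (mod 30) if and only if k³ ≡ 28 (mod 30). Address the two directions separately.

Both directions hold; the statement is true.

[⇐] Suppose k³ ≡ 28 (mod 30). The only residue r in {0, …, 29} with r³ ≡ 28 (mod 30) is r = 22, so k ≡ 22 (mod 30).

[⇒] Suppose k ≡ 22 (mod 30). Write k = 30j + 22. Then (30j + 22)³ = 27000j³ + 59400j² + 43560j + 10648 = 30(900j³ + 1980j² + 1452j + 354) + 28, so k³ ≡ 28 (mod 30).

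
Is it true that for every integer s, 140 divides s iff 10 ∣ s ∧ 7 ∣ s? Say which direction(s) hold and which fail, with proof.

Not equivalent: only (⇒) holds.

(→) If 140 ∣ s, write s = 140q. Since 140 = 14·10, s = 10·(14q), so 10 ∣ s; and since 140 = 20·7, s = 7·(20q), so 7 ∣ s.

(←) This fails: take s = 70. Both 10 ∣ 70 and 7 ∣ 70, yet 70 is not a multiple of 140 (since 70 = 0·140 + 70), so 140 ∤ 70.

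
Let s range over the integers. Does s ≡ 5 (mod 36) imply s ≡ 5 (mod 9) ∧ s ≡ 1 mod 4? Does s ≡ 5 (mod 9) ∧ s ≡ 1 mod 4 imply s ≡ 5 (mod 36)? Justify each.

(⟹) Suppose s ≡ 5 (mod 36); write s = 36j + 5. Since 9 ∣ 36, reducing mod 9 gives s ≡ 5 (mod 9); since 4 ∣ 36, reducing mod 4 gives s ≡ 5 ≡ 1 (mod 4).

(⟸) Conversely, if s ≡ 5 (mod 9) and s ≡ 1 (mod 4), then by the Chinese remainder theorem s ≡ 5 (mod 36). This is exactly s ≡ 5 (mod 36).

Both directions hold; the statement is true.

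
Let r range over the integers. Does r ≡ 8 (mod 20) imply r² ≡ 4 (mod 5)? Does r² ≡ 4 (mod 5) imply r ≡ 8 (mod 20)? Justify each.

(⇒) holds; (⇐) fails.

Forward direction. Suppose r ≡ 8 (mod 20). Then r² ≡ 8² = 64 (mod 20), and since 5 ∣ 20, also r² ≡ 4 (mod 5).

Converse. This fails: take r = 2. Then 2² = 4 ≡ 4 (mod 5), yet 2 ≡ 2 (mod 20), not 8.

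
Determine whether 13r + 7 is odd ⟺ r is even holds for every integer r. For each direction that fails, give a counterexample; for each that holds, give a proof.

(⟹) Suppose 13r + 7 is odd. Since 13 is odd, 13r and r have the same parity, so 13r + 7 ≡ r + 7 (mod 2). As 7 is odd, 13r + 7 is odd exactly when r is even. Thus r is even.

(⟸) Conversely, suppose r is even; write r = 2j. Then 13r + 7 = 13·(2j) + 7 = 2·13j + 7, which is odd.

Both implications hold.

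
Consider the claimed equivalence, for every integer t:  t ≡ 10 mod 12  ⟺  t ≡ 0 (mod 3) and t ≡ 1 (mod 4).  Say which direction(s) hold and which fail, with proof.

Both directions fail.

(⟹) This fails: t = 10 gives 10 ≡ 10 (mod 12) but 10 ≡ 1 (mod 3), so the conjunction on the right does not hold.

(⟸) This fails: t = 9 satisfies both congruences on the right (9 ≡ 0 mod 3 and 9 ≡ 1 mod 4) yet 9 ≡ 9 (mod 12), not 10.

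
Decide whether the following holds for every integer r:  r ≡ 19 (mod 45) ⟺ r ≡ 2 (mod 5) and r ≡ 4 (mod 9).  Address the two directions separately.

Neither direction holds.

(→) This fails: r = 19 gives 19 ≡ 19 (mod 45) but 19 ≡ 4 (mod 5), so the conjunction on the right does not hold.

(←) This fails: r = 22 satisfies both congruences on the right (22 ≡ 2 mod 5 and 22 ≡ 4 mod 9) yet 22 ≡ 22 (mod 45), not 19.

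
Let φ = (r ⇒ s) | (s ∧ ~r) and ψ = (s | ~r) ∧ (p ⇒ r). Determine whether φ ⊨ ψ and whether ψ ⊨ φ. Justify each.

Only the converse holds.

(→) This fails. Under p = T, r = F, s = F, the left side is true but the right side is false.

(←) Assume the antecedent. If r is true, the antecedent forces (p = F, r = T, s = T) or (p = T, r = T, s = T), and (r ⇒ s) | (s ∧ ~r) holds there. If r is false, (r ⇒ s) | (s ∧ ~r) reduces to true regardless of the other variables. Either way (r ⇒ s) | (s ∧ ~r) holds.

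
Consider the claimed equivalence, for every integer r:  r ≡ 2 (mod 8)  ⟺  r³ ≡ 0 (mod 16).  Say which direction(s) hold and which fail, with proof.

Forward direction. This fails: take r = 2. Then 2 ≡ 2 (mod 8), but 2³ = 8 ≡ 8 (mod 16), not 0.

Converse. This fails: take r = 0. Then 0³ = 0 ≡ 0 (mod 16), yet 0 ≡ 0 (mod 8), not 2.

Neither direction holds.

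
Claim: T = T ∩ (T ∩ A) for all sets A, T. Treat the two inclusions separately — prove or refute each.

(⟹) This inclusion fails. Take A = ∅, T = {1}; then 1 ∈ T but 1 ∉ T ∩ (T ∩ A).

(⟸) Let x ∈ T ∩ (T ∩ A). Then x ∈ A ∩ T, from which x ∈ T.

The sets are not equal: only the reverse inclusion holds.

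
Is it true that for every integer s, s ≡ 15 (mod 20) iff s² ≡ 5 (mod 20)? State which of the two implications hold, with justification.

Not equivalent: only (⇒) holds.

(→) Suppose s ≡ 15 (mod 20). Write s = 20j + 15. Then (20j + 15)² = 400j² + 600j + 225 = 20(20j² + 30j + 11) + 5, so s² ≡ 5 (mod 20).

(←) This fails: take s = 5. Then 5² = 25 ≡ 5 (mod 20), yet 5 ≡ 5 (mod 20), not 15.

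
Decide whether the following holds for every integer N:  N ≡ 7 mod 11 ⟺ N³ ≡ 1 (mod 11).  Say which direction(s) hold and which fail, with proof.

(⇒) This fails: take N = 7. Then 7 ≡ 7 (mod 11), but 7³ = 343 ≡ 2 (mod 11), not 1.

(⇐) This fails: take N = 1. Then 1³ = 1 ≡ 1 (mod 11), yet 1 ≡ 1 (mod 11), not 7.

Neither implication holds.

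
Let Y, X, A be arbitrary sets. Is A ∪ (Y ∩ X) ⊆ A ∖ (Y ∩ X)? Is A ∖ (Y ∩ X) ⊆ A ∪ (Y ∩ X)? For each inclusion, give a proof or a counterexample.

(⊆) This inclusion fails. Take Y = {1}, X = {1}, A = ∅; then 1 ∈ A ∪ (Y ∩ X) but 1 ∉ A ∖ (Y ∩ X).

(⊇) Let x ∈ A ∖ (Y ∩ X). Then either x ∈ A and x ∉ Y, X; or x ∈ Y ∩ A and x ∉ X; or x ∈ X ∩ A and x ∉ Y. In each case x ∈ A ∪ (Y ∩ X), so A ∖ (Y ∩ X) ⊆ A ∪ (Y ∩ X).

(⊆) fails; (⊇) holds.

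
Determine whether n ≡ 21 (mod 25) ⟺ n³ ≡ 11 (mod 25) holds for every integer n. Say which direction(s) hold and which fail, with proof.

Both directions hold.

(⇒) Suppose n ≡ 21 (mod 25). Write n = 25j + 21. Then (25j + 21)³ = 15625j³ + 39375j² + 33075j + 9261 = 25(625j³ + 1575j² + 1323j + 370) + 11, so n³ ≡ 11 (mod 25).

(⇐) Conversely, suppose n³ ≡ 11 (mod 25). The only residue r in {0, …, 24} with r³ ≡ 11 (mod 25) is r = 21, so n ≡ 21 (mod 25).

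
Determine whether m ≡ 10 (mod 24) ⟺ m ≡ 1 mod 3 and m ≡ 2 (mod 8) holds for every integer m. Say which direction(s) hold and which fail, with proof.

(←) If m ≡ 1 (mod 3) and m ≡ 2 (mod 8), then by the Chinese remainder theorem m ≡ 10 (mod 24). This is exactly m ≡ 10 (mod 24).

(→) Suppose m ≡ 10 (mod 24); write m = 24j + 10. Since 3 ∣ 24, reducing mod 3 gives m ≡ 10 ≡ 1 (mod 3); since 8 ∣ 24, reducing mod 8 gives m ≡ 10 ≡ 2 (mod 8).

Both directions hold.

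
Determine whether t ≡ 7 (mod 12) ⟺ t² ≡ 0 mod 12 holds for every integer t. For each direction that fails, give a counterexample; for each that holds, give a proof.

Neither direction holds.

(→) This fails: take t = 7. Then 7 ≡ 7 (mod 12), but 7² = 49 ≡ 1 (mod 12), not 0.

(←) This fails: take t = 0. Then 0² = 0 ≡ 0 (mod 12), yet 0 ≡ 0 (mod 12), not 7.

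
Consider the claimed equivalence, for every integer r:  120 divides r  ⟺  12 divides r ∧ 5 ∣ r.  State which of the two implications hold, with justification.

[⇒] If 120 ∣ r, write r = 120q. Since 120 = 10·12, r = 12·(10q), so 12 ∣ r; and since 120 = 24·5, r = 5·(24q), so 5 ∣ r.

[⇐] This fails: take r = 60. Both 12 ∣ 60 and 5 ∣ 60, yet 60 is not a multiple of 120 (since 60 = 0·120 + 60), so 120 ∤ 60.

Not equivalent: only (⇒) holds.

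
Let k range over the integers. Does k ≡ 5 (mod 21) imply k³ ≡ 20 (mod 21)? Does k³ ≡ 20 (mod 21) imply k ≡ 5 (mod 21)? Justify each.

Forward direction. Suppose k ≡ 5 (mod 21). Write k = 21j + 5. Then (21j + 5)³ = 9261j³ + 6615j² + 1575j + 125 = 21(441j³ + 315j² + 75j + 5) + 20, so k³ ≡ 20 (mod 21).

Converse. This fails: take k = 17. Then 17³ = 4913 ≡ 20 (mod 21), yet 17 ≡ 17 (mod 21), not 5.

Only the forward direction holds.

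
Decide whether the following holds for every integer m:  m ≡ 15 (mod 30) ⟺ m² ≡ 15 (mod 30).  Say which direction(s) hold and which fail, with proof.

Both directions hold; the statement is true.

Forward direction. Suppose m ≡ 15 (mod 30). Write m = 30j + 15. Then (30j + 15)² = 900j² + 900j + 225 = 30(30j² + 30j + 7) + 15, so m² ≡ 15 (mod 30).

Converse. Suppose m² ≡ 15 (mod 30). The only residue r in {0, …, 29} with r² ≡ 15 (mod 30) is r = 15, so m ≡ 15 (mod 30).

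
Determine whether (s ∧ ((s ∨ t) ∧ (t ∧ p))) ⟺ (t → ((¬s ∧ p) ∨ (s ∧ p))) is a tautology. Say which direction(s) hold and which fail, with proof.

(→) Assume the antecedent. If p is true, t → ((¬s ∧ p) ∨ (s ∧ p)) reduces to true regardless of the other variables. If p is false, the antecedent cannot hold. Either way t → ((¬s ∧ p) ∨ (s ∧ p)) holds.

(←) This fails. Under p = F, t = F, s = F, the left side is false but the right side is true.

Only the forward implication holds.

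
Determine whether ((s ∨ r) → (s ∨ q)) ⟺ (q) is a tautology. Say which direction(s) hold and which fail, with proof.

Only the converse holds.

Forward direction. This fails. Under r = F, q = F, s = F, the left side is true but the right side is false.

Converse. Assume the antecedent. If r is true, the antecedent forces (r = T, q = T, s = F) or (r = T, q = T, s = T), and (s ∨ r) → (s ∨ q) holds there. If r is false, (s ∨ r) → (s ∨ q) reduces to true regardless of the other variables. Either way (s ∨ r) → (s ∨ q) holds.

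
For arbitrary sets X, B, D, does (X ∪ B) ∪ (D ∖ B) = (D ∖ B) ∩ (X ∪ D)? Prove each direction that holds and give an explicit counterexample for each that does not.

(⟹) This inclusion fails. Take X = {1}, B = ∅, D = ∅; then 1 ∈ (X ∪ B) ∪ (D ∖ B) but 1 ∉ (D ∖ B) ∩ (X ∪ D).

(⟸) Let x ∈ (D ∖ B) ∩ (X ∪ D). Then either x ∈ D and x ∉ X, B; or x ∈ X ∩ D and x ∉ B. In each case x ∈ (X ∪ B) ∪ (D ∖ B), so (D ∖ B) ∩ (X ∪ D) ⊆ (X ∪ B) ∪ (D ∖ B).

The sets are not equal: only the reverse inclusion holds.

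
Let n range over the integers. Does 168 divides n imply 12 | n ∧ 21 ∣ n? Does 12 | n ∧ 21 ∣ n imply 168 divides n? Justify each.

[⇒] If 168 ∣ n, write n = 168q. Since 168 = 14·12, n = 12·(14q), so 12 ∣ n; and since 168 = 8·21, n = 21·(8q), so 21 ∣ n.

[⇐] This fails: take n = 84. Both 12 ∣ 84 and 21 ∣ 84, yet 84 is not a multiple of 168 (since 84 = 0·168 + 84), so 168 ∤ 84.

Only the forward direction holds.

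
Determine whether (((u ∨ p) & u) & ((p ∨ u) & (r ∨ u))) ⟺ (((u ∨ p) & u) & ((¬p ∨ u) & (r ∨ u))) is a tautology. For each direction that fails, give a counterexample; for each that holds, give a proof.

(⇒) Assume the antecedent. If p is true, the antecedent forces (p = T, r = F, u = T) or (p = T, r = T, u = T), and the consequent holds there. If p is false, the antecedent forces (p = F, r = F, u = T) or (p = F, r = T, u = T), and the consequent holds there. Either way the consequent holds.

(⇐) Assume the antecedent. If p is true, the antecedent forces (p = T, r = F, u = T) or (p = T, r = T, u = T), and the consequent holds there. If p is false, the antecedent forces (p = F, r = F, u = T) or (p = F, r = T, u = T), and the consequent holds there. Either way the consequent holds.

Equivalent; both directions hold.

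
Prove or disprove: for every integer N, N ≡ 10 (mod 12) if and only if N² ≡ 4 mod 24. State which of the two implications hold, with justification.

The forward direction holds; the converse fails.

Forward direction. Suppose N ≡ 10 (mod 12). Working modulo 24, N ∈ {10, 22}; for each such r, r² ≡ 4 (mod 24).

Converse. This fails: take N = 2. Then 2² = 4 ≡ 4 (mod 24), yet 2 ≡ 2 (mod 12), not 10.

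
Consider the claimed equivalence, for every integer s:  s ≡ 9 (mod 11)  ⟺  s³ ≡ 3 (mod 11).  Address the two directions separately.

The biconditional holds.

[⇒] Suppose s ≡ 9 (mod 11). Write s = 11j + 9. Then (11j + 9)³ = 1331j³ + 3267j² + 2673j + 729 = 11(121j³ + 297j² + 243j + 66) + 3, so s³ ≡ 3 (mod 11).

[⇐] For the converse, argue contrapositively. If s ≢ 9 (mod 11), then s is congruent to one of 0, 1, 2, 3, 4, 5, 6, 7, 8, 10 modulo 11, and these give s³ ≡ 0, 1, 8, 5, 9, 4, 7, 2, 6, 10 respectively — never 3.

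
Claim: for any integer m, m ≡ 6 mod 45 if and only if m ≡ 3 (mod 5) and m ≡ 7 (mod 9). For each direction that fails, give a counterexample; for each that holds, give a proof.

(⇒) This fails: m = 6 gives 6 ≡ 6 (mod 45) but 6 ≡ 1 (mod 5), so the conjunction on the right does not hold.

(⇐) This fails: m = 43 satisfies both congruences on the right (43 ≡ 3 mod 5 and 43 ≡ 7 mod 9) yet 43 ≡ 43 (mod 45), not 6.

Both directions fail.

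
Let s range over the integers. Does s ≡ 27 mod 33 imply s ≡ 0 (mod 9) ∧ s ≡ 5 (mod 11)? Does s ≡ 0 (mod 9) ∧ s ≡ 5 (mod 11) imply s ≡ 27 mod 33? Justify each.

(⇐) If s ≡ 0 (mod 9) and s ≡ 5 (mod 11), then by the Chinese remainder theorem s ≡ 27 (mod 99). Since 27 ≡ 27 (mod 33) and 33 ∣ 99, we get s ≡ 27 (mod 33).

(⇒) This fails: s = 60 gives 60 ≡ 27 (mod 33) but 60 ≡ 6 (mod 9), so the conjunction on the right does not hold.

The forward direction fails; the converse holds.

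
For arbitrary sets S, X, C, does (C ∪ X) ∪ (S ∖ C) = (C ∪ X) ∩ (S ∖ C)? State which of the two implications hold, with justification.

(⊇) Let x ∈ (C ∪ X) ∩ (S ∖ C). Then x ∈ S ∩ X and x ∉ C, from which x ∈ (C ∪ X) ∪ (S ∖ C).

(⊆) This inclusion fails. Take S = {1}, X = ∅, C = ∅; then 1 ∈ (C ∪ X) ∪ (S ∖ C) but 1 ∉ (C ∪ X) ∩ (S ∖ C).

The sets are not equal: only the reverse inclusion holds.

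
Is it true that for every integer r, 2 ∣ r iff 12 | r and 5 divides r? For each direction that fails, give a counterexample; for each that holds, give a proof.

Forward direction. This fails: take r = 2. Certainly 2 ∣ 2, but 12 ∤ 2.

Converse. Suppose 12 ∣ r and 5 ∣ r. Any common multiple of 12 and 5 is a multiple of their lcm; here gcd(12, 5) = 1, so lcm(12, 5) = 12·5 = 60, so 60 ∣ r. Since 2 ∣ 60, it follows that 2 ∣ r.

Not equivalent: only (⇐) holds.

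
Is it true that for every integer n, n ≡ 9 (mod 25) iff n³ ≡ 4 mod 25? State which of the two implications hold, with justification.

Forward direction. Suppose n ≡ 9 (mod 25). Write n = 25j + 9. Then (25j + 9)³ = 15625j³ + 16875j² + 6075j + 729 = 25(625j³ + 675j² + 243j + 29) + 4, so n³ ≡ 4 (mod 25).

Converse. Suppose n³ ≡ 4 (mod 25). The only residue r in {0, …, 24} with r³ ≡ 4 (mod 25) is r = 9, so n ≡ 9 (mod 25).

The biconditional holds.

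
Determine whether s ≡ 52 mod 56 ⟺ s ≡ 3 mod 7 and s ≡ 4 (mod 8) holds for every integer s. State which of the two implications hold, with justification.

The biconditional holds.

(⟹) Suppose s ≡ 52 (mod 56); write s = 56j + 52. Since 7 ∣ 56, reducing mod 7 gives s ≡ 52 ≡ 3 (mod 7); since 8 ∣ 56, reducing mod 8 gives s ≡ 52 ≡ 4 (mod 8).

(⟸) Conversely, if s ≡ 3 (mod 7) and s ≡ 4 (mod 8), then by the Chinese remainder theorem s ≡ 52 (mod 56). This is exactly s ≡ 52 (mod 56).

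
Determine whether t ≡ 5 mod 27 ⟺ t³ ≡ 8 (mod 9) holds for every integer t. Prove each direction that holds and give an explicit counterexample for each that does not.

The forward direction holds; the converse fails.

[⇒] Suppose t ≡ 5 (mod 27). Then t³ ≡ 5³ = 125 (mod 27), and since 9 ∣ 27, also t³ ≡ 8 (mod 9).

[⇐] This fails: take t = 2. Then 2³ = 8 ≡ 8 (mod 9), yet 2 ≡ 2 (mod 27), not 5.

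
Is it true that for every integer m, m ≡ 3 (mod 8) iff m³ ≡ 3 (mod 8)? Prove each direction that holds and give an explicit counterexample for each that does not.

Both directions hold.

Converse. For the converse, argue contrapositively. If m ≢ 3 (mod 8), then m is congruent to one of 0, 1, 2, 4, 5, 6, 7 modulo 8, and these give m³ ≡ 0, 1, 0, 0, 5, 0, 7 respectively — never 3.

Forward direction. Suppose m ≡ 3 (mod 8). Write m = 8j + 3. Then (8j + 3)³ = 512j³ + 576j² + 216j + 27 = 8(64j³ + 72j² + 27j + 3) + 3, so m³ ≡ 3 (mod 8).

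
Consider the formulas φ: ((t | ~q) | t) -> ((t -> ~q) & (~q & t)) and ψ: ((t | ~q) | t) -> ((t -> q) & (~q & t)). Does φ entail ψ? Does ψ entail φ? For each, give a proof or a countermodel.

Not equivalent: only (⇐) holds.

(⇐) Assume the antecedent. If q is true, the antecedent forces (q = T, t = F), and the consequent holds there. If q is false, the antecedent cannot hold. Either way the consequent holds.

(⇒) This fails. Under q = F, t = T, the left side is true but the right side is false.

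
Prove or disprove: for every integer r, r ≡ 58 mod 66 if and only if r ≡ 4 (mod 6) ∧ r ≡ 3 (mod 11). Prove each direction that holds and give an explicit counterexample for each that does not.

Equivalent; both directions hold.

(⟹) Suppose r ≡ 58 (mod 66); write r = 66j + 58. Since 6 ∣ 66, reducing mod 6 gives r ≡ 58 ≡ 4 (mod 6); since 11 ∣ 66, reducing mod 11 gives r ≡ 58 ≡ 3 (mod 11).

(⟸) Conversely, if r ≡ 4 (mod 6) and r ≡ 3 (mod 11), then by the Chinese remainder theorem r ≡ 58 (mod 66). This is exactly r ≡ 58 (mod 66).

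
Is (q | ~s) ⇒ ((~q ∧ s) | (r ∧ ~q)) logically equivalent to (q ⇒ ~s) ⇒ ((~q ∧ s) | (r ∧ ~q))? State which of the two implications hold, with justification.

(⇐) This fails. Under r = F, q = T, s = T, the left side is false but the right side is true.

(⇒) Assume the antecedent. If r is true, the antecedent forces (r = T, q = F, s = F) or (r = T, q = F, s = T), and the consequent holds there. If r is false, the antecedent forces (r = F, q = F, s = T), and the consequent holds there. Either way the consequent holds.

Only the forward direction holds.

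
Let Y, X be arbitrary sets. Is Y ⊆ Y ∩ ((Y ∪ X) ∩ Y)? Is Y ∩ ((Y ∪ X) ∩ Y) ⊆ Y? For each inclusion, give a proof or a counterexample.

The two sets are equal.

(⟹) Let x ∈ Y. Then either x ∈ Y and x ∉ X; or x ∈ Y ∩ X. In each case x ∈ Y ∩ ((Y ∪ X) ∩ Y), so Y ⊆ Y ∩ ((Y ∪ X) ∩ Y).

(⟸) Let x ∈ Y ∩ ((Y ∪ X) ∩ Y). Then either x ∈ Y and x ∉ X; or x ∈ Y ∩ X. In each case x ∈ Y, so Y ∩ ((Y ∪ X) ∩ Y) ⊆ Y.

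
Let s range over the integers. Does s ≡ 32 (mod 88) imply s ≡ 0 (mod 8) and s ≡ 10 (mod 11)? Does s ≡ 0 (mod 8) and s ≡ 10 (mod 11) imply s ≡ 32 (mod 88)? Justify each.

Both implications hold.

[⇒] Suppose s ≡ 32 (mod 88); write s = 88j + 32. Since 8 ∣ 88, reducing mod 8 gives s ≡ 32 ≡ 0 (mod 8); since 11 ∣ 88, reducing mod 11 gives s ≡ 32 ≡ 10 (mod 11).

[⇐] Conversely, if s ≡ 0 (mod 8) and s ≡ 10 (mod 11), then by the Chinese remainder theorem s ≡ 32 (mod 88). This is exactly s ≡ 32 (mod 88).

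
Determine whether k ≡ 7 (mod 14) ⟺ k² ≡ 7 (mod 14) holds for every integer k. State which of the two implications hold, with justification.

Forward direction. Suppose k ≡ 7 (mod 14). Write k = 14j + 7. Then (14j + 7)² = 196j² + 196j + 49 = 14(14j² + 14j + 3) + 7, so k² ≡ 7 (mod 14).

Converse. Suppose k² ≡ 7 (mod 14). The only residue r in {0, …, 13} with r² ≡ 7 (mod 14) is r = 7, so k ≡ 7 (mod 14).

Equivalent; both directions hold.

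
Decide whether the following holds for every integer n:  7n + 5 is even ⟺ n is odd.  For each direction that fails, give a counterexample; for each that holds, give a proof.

Both directions hold; the statement is true.

(⟹) Suppose 7n + 5 is even. Since 7 is odd, 7n and n have the same parity, so 7n + 5 ≡ n + 5 (mod 2). As 5 is odd, 7n + 5 is even exactly when n is odd. Thus n is odd.

(⟸) Conversely, suppose n is odd; write n = 2j + 1. Then 7n + 5 = 7·(2j + 1) + 5 = 2·7j + 12, which is even.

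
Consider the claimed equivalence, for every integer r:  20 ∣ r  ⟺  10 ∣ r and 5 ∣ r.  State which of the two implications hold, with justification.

Forward direction. If 20 ∣ r, write r = 20q. Since 20 = 2·10, r = 10·(2q), so 10 ∣ r; and since 20 = 4·5, r = 5·(4q), so 5 ∣ r.

Converse. This fails: take r = 10. Both 10 ∣ 10 and 5 ∣ 10, yet 10 is not a multiple of 20 (since 10 = 0·20 + 10), so 20 ∤ 10.

(⇒) holds; (⇐) fails.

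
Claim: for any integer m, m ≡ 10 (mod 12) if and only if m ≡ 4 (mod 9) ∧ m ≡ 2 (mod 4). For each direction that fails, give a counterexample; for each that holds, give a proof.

(→) This fails: m = 10 gives 10 ≡ 10 (mod 12) but 10 ≡ 1 (mod 9), so the conjunction on the right does not hold.

(←) Conversely, if m ≡ 4 (mod 9) and m ≡ 2 (mod 4), then by the Chinese remainder theorem m ≡ 22 (mod 36). Since 22 ≡ 10 (mod 12) and 12 ∣ 36, we get m ≡ 10 (mod 12).

(⇒) fails; (⇐) holds.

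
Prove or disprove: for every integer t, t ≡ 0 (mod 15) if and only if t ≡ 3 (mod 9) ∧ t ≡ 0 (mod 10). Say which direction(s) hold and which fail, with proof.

Only the converse holds.

(←) If t ≡ 3 (mod 9) and t ≡ 0 (mod 10), then by the Chinese remainder theorem t ≡ 30 (mod 90). Since 30 ≡ 0 (mod 15) and 15 ∣ 90, we get t ≡ 0 (mod 15).

(→) This fails: t = 0 gives 0 ≡ 0 (mod 15) but 0 ≡ 0 (mod 9), so the conjunction on the right does not hold.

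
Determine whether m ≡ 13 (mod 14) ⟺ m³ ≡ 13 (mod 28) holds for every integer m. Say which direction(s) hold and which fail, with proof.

Both directions fail.

[⇒] This fails: take m = 27. Then 27 ≡ 13 (mod 14), but 27³ = 19683 ≡ 27 (mod 28), not 13.

[⇐] This fails: take m = 5. Then 5³ = 125 ≡ 13 (mod 28), yet 5 ≡ 5 (mod 14), not 13.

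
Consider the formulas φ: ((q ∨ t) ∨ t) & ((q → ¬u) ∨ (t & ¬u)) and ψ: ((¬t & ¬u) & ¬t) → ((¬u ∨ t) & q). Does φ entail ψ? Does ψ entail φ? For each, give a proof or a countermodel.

The forward direction holds; the converse fails.

Forward direction. Assume the antecedent. If q is true, the consequent reduces to true regardless of the other variables. If q is false, the antecedent forces (q = F, t = T, u = F) or (q = F, t = T, u = T), and the consequent holds there. Either way the consequent holds.

Converse. This fails. Under q = F, t = F, u = T, the left side is false but the right side is true.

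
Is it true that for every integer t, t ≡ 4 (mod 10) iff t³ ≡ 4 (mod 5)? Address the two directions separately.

Only the forward direction holds.

(⇐) This fails: take t = 9. Then 9³ = 729 ≡ 4 (mod 5), yet 9 ≡ 9 (mod 10), not 4.

(⇒) Suppose t ≡ 4 (mod 10). Then t³ ≡ 4³ = 64 (mod 10), and since 5 ∣ 10, also t³ ≡ 4 (mod 5).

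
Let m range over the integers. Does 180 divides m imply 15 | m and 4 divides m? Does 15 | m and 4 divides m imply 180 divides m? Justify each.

Only the forward implication holds.

[⇒] If 180 ∣ m, write m = 180q. Since 180 = 12·15, m = 15·(12q), so 15 ∣ m; and since 180 = 45·4, m = 4·(45q), so 4 ∣ m.

[⇐] This fails: take m = 60. Both 15 ∣ 60 and 4 ∣ 60, yet 60 is not a multiple of 180 (since 60 = 0·180 + 60), so 180 ∤ 60.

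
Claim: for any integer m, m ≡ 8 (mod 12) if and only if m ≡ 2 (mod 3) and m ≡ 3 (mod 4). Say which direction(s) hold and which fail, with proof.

(→) This fails: m = 8 gives 8 ≡ 8 (mod 12) but 8 ≡ 0 (mod 4), so the conjunction on the right does not hold.

(←) This fails: m = 11 satisfies both congruences on the right (11 ≡ 2 mod 3 and 11 ≡ 3 mod 4) yet 11 ≡ 11 (mod 12), not 8.

Both directions fail.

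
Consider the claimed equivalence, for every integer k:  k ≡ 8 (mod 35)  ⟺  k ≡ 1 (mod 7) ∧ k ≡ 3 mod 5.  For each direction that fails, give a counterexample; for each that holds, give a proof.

Both directions hold; the statement is true.

[⇒] Suppose k ≡ 8 (mod 35); write k = 35j + 8. Since 7 ∣ 35, reducing mod 7 gives k ≡ 8 ≡ 1 (mod 7); since 5 ∣ 35, reducing mod 5 gives k ≡ 8 ≡ 3 (mod 5).

[⇐] Conversely, if k ≡ 1 (mod 7) and k ≡ 3 (mod 5), then by the Chinese remainder theorem k ≡ 8 (mod 35). This is exactly k ≡ 8 (mod 35).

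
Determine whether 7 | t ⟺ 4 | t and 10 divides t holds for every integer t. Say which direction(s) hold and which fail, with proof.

(→) This fails: take t = 7. Certainly 7 ∣ 7, but 4 ∤ 7.

(←) This fails: take t = 20. Both 4 ∣ 20 and 10 ∣ 20, yet 20 is not a multiple of 7 (since 20 = 2·7 + 6), so 7 ∤ 20.

Neither direction holds.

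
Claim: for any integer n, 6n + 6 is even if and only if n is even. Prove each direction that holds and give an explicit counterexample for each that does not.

(→) This fails: take n = 1. Then 6n + 6 = 12, which is even, yet n = 1 is odd, not even.

(←) Suppose n is even. Since 6 is even, 6n is even for every n, so 6n + 6 has the same parity as 6, which is even. Hence 6n + 6 is even.

Only the reverse direction holds.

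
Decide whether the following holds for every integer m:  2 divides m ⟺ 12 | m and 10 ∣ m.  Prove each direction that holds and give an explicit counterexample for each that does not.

[⇒] This fails: take m = 2. Certainly 2 ∣ 2, but 12 ∤ 2.

[⇐] Suppose 12 ∣ m and 10 ∣ m. Any common multiple of 12 and 10 is a multiple of their lcm; here lcm(12, 10) = 12·10/gcd(12, 10) = 120/2 = 60, so 60 ∣ m. Since 2 ∣ 60, it follows that 2 ∣ m.

Only the converse holds.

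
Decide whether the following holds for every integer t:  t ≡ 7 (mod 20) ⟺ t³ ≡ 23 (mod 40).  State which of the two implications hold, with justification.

(⇐) The residues r modulo 40 with r³ ≡ 23 (mod 40) are exactly {7}, and each is ≡ 7 (mod 20).

(⇒) This fails: take t = 27. Then 27 ≡ 7 (mod 20), but 27³ = 19683 ≡ 3 (mod 40), not 23.

The forward direction fails; the converse holds.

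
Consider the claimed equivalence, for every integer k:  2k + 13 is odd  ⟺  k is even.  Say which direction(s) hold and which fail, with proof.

(⇒) This fails: take k = 1. Then 2k + 13 = 15, which is odd, yet k = 1 is odd, not even.

(⇐) Suppose k is even. Since 2 is even, 2k is even for every k, so 2k + 13 has the same parity as 13, which is odd. Hence 2k + 13 is odd.

(⇒) fails; (⇐) holds.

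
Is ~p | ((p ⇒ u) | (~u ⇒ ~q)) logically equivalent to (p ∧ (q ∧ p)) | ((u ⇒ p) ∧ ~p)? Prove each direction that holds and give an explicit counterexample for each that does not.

Neither direction holds.

(→) This fails. Under u = T, p = F, q = F, the left side is true but the right side is false.

(←) This fails. Under u = F, p = T, q = T, the left side is false but the right side is true.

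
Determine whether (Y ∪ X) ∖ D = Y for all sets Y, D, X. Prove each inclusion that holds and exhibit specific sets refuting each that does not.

Forward inclusion. This inclusion fails. Take Y = ∅, D = ∅, X = {1}; then 1 ∈ (Y ∪ X) ∖ D but 1 ∉ Y.

Reverse inclusion. This inclusion fails. Take Y = {1}, D = {1}, X = ∅; then 1 ∈ Y but 1 ∉ (Y ∪ X) ∖ D.

Neither inclusion holds.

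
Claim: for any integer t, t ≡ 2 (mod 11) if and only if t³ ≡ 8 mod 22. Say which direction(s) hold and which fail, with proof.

[⇒] This fails: take t = 13. Then 13 ≡ 2 (mod 11), but 13³ = 2197 ≡ 19 (mod 22), not 8.

[⇐] Conversely, the residues r modulo 22 with r³ ≡ 8 (mod 22) are exactly {2}, and each is ≡ 2 (mod 11).

Not equivalent: only (⇐) holds.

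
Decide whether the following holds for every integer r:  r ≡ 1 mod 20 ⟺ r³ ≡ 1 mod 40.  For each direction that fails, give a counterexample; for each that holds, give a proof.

Not equivalent: only (⇐) holds.

[⇐] The residues r modulo 40 with r³ ≡ 1 (mod 40) are exactly {1}, and each is ≡ 1 (mod 20).

[⇒] This fails: take r = 21. Then 21 ≡ 1 (mod 20), but 21³ = 9261 ≡ 21 (mod 40), not 1.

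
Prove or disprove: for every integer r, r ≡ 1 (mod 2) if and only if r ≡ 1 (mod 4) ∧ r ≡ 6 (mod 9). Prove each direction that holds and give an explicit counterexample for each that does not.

(⇐) If r ≡ 1 (mod 4) and r ≡ 6 (mod 9), then by the Chinese remainder theorem r ≡ 33 (mod 36). Since 33 ≡ 1 (mod 2) and 2 ∣ 36, we get r ≡ 1 (mod 2).

(⇒) This fails: r = 1 gives 1 ≡ 1 (mod 2) but 1 ≡ 1 (mod 9), so the conjunction on the right does not hold.

The forward direction fails; the converse holds.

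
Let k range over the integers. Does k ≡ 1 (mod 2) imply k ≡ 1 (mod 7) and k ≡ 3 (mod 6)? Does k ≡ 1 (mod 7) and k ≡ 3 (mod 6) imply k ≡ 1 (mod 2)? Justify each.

(⇒) fails; (⇐) holds.

(←) If k ≡ 1 (mod 7) and k ≡ 3 (mod 6), then by the Chinese remainder theorem k ≡ 15 (mod 42). Since 15 ≡ 1 (mod 2) and 2 ∣ 42, we get k ≡ 1 (mod 2).

(→) This fails: k = 1 gives 1 ≡ 1 (mod 2) but 1 ≡ 1 (mod 6), so the conjunction on the right does not hold.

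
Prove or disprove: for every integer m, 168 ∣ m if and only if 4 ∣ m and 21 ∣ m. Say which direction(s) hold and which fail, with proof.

The forward direction holds; the converse fails.

(→) If 168 ∣ m, write m = 168q. Since 168 = 42·4, m = 4·(42q), so 4 ∣ m; and since 168 = 8·21, m = 21·(8q), so 21 ∣ m.

(←) This fails: take m = 84. Both 4 ∣ 84 and 21 ∣ 84, yet 84 is not a multiple of 168 (since 84 = 0·168 + 84), so 168 ∤ 84.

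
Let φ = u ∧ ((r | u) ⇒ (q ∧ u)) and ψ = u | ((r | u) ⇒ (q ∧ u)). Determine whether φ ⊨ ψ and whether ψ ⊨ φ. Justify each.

Not equivalent: only (⇒) holds.

(→) Assume the antecedent. If r is true, the antecedent forces (r = T, q = T, u = T), and u | ((r | u) ⇒ (q ∧ u)) holds there. If r is false, u | ((r | u) ⇒ (q ∧ u)) reduces to true regardless of the other variables. Either way u | ((r | u) ⇒ (q ∧ u)) holds.

(←) This fails. Under r = F, q = F, u = F, the left side is false but the right side is true.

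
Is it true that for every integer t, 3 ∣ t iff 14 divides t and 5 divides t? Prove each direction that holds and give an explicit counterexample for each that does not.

(⇒) fails and (⇐) fails.

(⟹) This fails: take t = 3. Certainly 3 ∣ 3, but 14 ∤ 3.

(⟸) This fails: take t = 70. Both 14 ∣ 70 and 5 ∣ 70, yet 70 is not a multiple of 3 (since 70 = 23·3 + 1), so 3 ∤ 70.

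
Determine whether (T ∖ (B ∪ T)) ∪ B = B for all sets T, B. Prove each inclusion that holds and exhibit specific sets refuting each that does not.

Forward inclusion. Let x ∈ (T ∖ (B ∪ T)) ∪ B. Then either x ∈ B and x ∉ T; or x ∈ T ∩ B. In each case x ∈ B, so (T ∖ (B ∪ T)) ∪ B ⊆ B.

Reverse inclusion. Let x ∈ B. Then either x ∈ B and x ∉ T; or x ∈ T ∩ B. In each case x ∈ (T ∖ (B ∪ T)) ∪ B, so B ⊆ (T ∖ (B ∪ T)) ∪ B.

Both inclusions hold.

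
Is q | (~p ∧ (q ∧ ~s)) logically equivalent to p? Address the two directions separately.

Both directions fail.

(⇒) This fails. Under p = F, s = F, q = T, the left side is true but the right side is false.

(⇐) This fails. Under p = T, s = F, q = F, the left side is false but the right side is true.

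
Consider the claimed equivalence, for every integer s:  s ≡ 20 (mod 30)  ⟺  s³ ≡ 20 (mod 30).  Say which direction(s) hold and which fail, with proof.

Both directions hold; the statement is true.

[⇒] Suppose s ≡ 20 (mod 30). Write s = 30j + 20. Then (30j + 20)³ = 27000j³ + 54000j² + 36000j + 8000 = 30(900j³ + 1800j² + 1200j + 266) + 20, so s³ ≡ 20 (mod 30).

[⇐] Conversely, suppose s³ ≡ 20 (mod 30). The only residue r in {0, …, 29} with r³ ≡ 20 (mod 30) is r = 20, so s ≡ 20 (mod 30).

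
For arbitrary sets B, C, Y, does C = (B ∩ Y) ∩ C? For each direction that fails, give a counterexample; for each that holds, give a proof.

The sets are not equal: only the reverse inclusion holds.

(⊇) Let x ∈ (B ∩ Y) ∩ C. Then x ∈ B ∩ C ∩ Y, from which x ∈ C.

(⊆) This inclusion fails. Take B = ∅, C = {1}, Y = ∅; then 1 ∈ C but 1 ∉ (B ∩ Y) ∩ C.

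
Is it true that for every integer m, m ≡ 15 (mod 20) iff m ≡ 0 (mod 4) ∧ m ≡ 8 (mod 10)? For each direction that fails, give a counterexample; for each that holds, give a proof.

(⇒) fails and (⇐) fails.

[⇒] This fails: m = 15 gives 15 ≡ 15 (mod 20) but 15 ≡ 3 (mod 4), so the conjunction on the right does not hold.

[⇐] This fails: m = 8 satisfies both congruences on the right (8 ≡ 0 mod 4 and 8 ≡ 8 mod 10) yet 8 ≡ 8 (mod 20), not 15.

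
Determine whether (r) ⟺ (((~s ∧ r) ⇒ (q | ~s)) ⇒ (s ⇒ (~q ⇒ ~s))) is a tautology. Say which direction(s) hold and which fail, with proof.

Neither direction holds.

Forward direction. This fails. Under s = T, q = F, r = T, the left side is true but the right side is false.

Converse. This fails. Under s = F, q = F, r = F, the left side is false but the right side is true.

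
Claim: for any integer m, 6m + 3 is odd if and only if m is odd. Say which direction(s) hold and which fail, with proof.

Only the reverse direction holds.

(⟹) This fails: take m = 0. Then 6m + 3 = 3, which is odd, yet m = 0 is even, not odd.

(⟸) Suppose m is odd. Since 6 is even, 6m is even for every m, so 6m + 3 has the same parity as 3, which is odd. Hence 6m + 3 is odd.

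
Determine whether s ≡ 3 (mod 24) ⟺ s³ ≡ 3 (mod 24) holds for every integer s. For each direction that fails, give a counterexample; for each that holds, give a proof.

Both implications hold.

Forward direction. Suppose s ≡ 3 (mod 24). Write s = 24j + 3. Then (24j + 3)³ = 13824j³ + 5184j² + 648j + 27 = 24(576j³ + 216j² + 27j + 1) + 3, so s³ ≡ 3 (mod 24).

Converse. Suppose s³ ≡ 3 (mod 24). The only residue r in {0, …, 23} with r³ ≡ 3 (mod 24) is r = 3, so s ≡ 3 (mod 24).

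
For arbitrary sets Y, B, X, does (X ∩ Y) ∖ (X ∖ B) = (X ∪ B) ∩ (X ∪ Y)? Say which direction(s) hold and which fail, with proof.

Forward inclusion. Let x ∈ (X ∩ Y) ∖ (X ∖ B). Then x ∈ Y ∩ B ∩ X, from which x ∈ (X ∪ B) ∩ (X ∪ Y).

Reverse inclusion. This inclusion fails. Take Y = {1}, B = {1}, X = ∅; then 1 ∈ (X ∪ B) ∩ (X ∪ Y) but 1 ∉ (X ∩ Y) ∖ (X ∖ B).

The sets are not equal: only the forward inclusion holds.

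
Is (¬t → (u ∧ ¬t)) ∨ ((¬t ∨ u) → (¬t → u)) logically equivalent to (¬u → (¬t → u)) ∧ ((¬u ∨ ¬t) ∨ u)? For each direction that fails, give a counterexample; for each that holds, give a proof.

Both directions hold.

[⇒] Assume the antecedent. If u is true, the consequent reduces to true regardless of the other variables. If u is false, the antecedent forces (u = F, t = T), and the consequent holds there. Either way the consequent holds.

[⇐] Assume the antecedent. If u is true, the consequent reduces to true regardless of the other variables. If u is false, the antecedent forces (u = F, t = T), and the consequent holds there. Either way the consequent holds.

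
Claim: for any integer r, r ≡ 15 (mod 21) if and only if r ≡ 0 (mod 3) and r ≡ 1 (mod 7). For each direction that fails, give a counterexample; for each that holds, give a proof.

[⇒] Suppose r ≡ 15 (mod 21); write r = 21j + 15. Since 3 ∣ 21, reducing mod 3 gives r ≡ 15 ≡ 0 (mod 3); since 7 ∣ 21, reducing mod 7 gives r ≡ 15 ≡ 1 (mod 7).

[⇐] Conversely, if r ≡ 0 (mod 3) and r ≡ 1 (mod 7), then by the Chinese remainder theorem r ≡ 15 (mod 21). This is exactly r ≡ 15 (mod 21).

Both directions hold; the statement is true.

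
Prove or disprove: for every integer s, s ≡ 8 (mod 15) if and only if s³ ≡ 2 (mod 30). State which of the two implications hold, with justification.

The forward direction fails; the converse holds.

(⟹) This fails: take s = 23. Then 23 ≡ 8 (mod 15), but 23³ = 12167 ≡ 17 (mod 30), not 2.

(⟸) Conversely, the residues r modulo 30 with r³ ≡ 2 (mod 30) are exactly {8}, and each is ≡ 8 (mod 15).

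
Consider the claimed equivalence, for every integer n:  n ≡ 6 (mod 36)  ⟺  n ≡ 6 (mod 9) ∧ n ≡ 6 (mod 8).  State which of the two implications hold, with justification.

The forward direction fails; the converse holds.

[⇒] This fails: n = 42 gives 42 ≡ 6 (mod 36) but 42 ≡ 2 (mod 8), so the conjunction on the right does not hold.

[⇐] Conversely, if n ≡ 6 (mod 9) and n ≡ 6 (mod 8), then by the Chinese remainder theorem n ≡ 6 (mod 72). Since 6 ≡ 6 (mod 36) and 36 ∣ 72, we get n ≡ 6 (mod 36).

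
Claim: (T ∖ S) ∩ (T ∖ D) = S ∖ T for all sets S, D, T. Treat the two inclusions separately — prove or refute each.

Neither inclusion holds.

Forward inclusion. This inclusion fails. Take S = ∅, D = ∅, T = {1}; then 1 ∈ (T ∖ S) ∩ (T ∖ D) but 1 ∉ S ∖ T.

Reverse inclusion. This inclusion fails. Take S = {1}, D = ∅, T = ∅; then 1 ∈ S ∖ T but 1 ∉ (T ∖ S) ∩ (T ∖ D).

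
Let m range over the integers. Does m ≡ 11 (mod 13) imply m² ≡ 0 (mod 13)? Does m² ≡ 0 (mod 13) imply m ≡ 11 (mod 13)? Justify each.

Neither implication holds.

(⇒) This fails: take m = 11. Then 11 ≡ 11 (mod 13), but 11² = 121 ≡ 4 (mod 13), not 0.

(⇐) This fails: take m = 0. Then 0² = 0 ≡ 0 (mod 13), yet 0 ≡ 0 (mod 13), not 11.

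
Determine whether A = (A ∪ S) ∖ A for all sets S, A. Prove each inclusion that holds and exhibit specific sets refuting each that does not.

(⟹) This inclusion fails. Take S = ∅, A = {1}; then 1 ∈ A but 1 ∉ (A ∪ S) ∖ A.

(⟸) This inclusion fails. Take S = {1}, A = ∅; then 1 ∈ (A ∪ S) ∖ A but 1 ∉ A.

(⊆) fails and (⊇) fails.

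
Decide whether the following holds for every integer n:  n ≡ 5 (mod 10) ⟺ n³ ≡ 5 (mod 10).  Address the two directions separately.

The biconditional holds.

(⇒) Suppose n ≡ 5 (mod 10). Write n = 10j + 5. Then (10j + 5)³ = 1000j³ + 1500j² + 750j + 125 = 10(100j³ + 150j² + 75j + 12) + 5, so n³ ≡ 5 (mod 10).

(⇐) For the converse, argue contrapositively. If n ≢ 5 (mod 10), then n is congruent to one of 0, 1, 2, 3, 4, 6, 7, 8, 9 modulo 10, and these give n³ ≡ 0, 1, 8, 7, 4, 6, 3, 2, 9 respectively — never 5.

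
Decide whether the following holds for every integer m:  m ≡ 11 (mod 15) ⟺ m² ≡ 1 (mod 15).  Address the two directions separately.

[⇒] Suppose m ≡ 11 (mod 15). Write m = 15j + 11. Then (15j + 11)² = 225j² + 330j + 121 = 15(15j² + 22j + 8) + 1, so m² ≡ 1 (mod 15).

[⇐] This fails: take m = 1. Then 1² = 1 ≡ 1 (mod 15), yet 1 ≡ 1 (mod 15), not 11.

Only the forward implication holds.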